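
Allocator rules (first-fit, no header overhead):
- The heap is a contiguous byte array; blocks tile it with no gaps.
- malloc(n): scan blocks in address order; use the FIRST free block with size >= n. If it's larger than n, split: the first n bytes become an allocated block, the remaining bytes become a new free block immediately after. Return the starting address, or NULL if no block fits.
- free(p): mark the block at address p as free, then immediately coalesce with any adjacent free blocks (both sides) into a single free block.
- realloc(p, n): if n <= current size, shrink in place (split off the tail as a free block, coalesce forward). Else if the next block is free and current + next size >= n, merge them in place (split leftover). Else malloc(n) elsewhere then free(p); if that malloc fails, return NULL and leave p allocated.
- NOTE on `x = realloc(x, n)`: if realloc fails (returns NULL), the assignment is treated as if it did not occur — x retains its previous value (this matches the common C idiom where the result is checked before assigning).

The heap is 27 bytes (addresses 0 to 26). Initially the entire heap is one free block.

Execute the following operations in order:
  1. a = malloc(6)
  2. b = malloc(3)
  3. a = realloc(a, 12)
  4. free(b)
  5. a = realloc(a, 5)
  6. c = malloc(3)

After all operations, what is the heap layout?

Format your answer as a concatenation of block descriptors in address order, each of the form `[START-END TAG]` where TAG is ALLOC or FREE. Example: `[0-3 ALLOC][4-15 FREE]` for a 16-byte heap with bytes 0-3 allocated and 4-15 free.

Op 1: a = malloc(6) -> a = 0; heap: [0-5 ALLOC][6-26 FREE]
Op 2: b = malloc(3) -> b = 6; heap: [0-5 ALLOC][6-8 ALLOC][9-26 FREE]
Op 3: a = realloc(a, 12) -> a = 9; heap: [0-5 FREE][6-8 ALLOC][9-20 ALLOC][21-26 FREE]
Op 4: free(b) -> (freed b); heap: [0-8 FREE][9-20 ALLOC][21-26 FREE]
Op 5: a = realloc(a, 5) -> a = 9; heap: [0-8 FREE][9-13 ALLOC][14-26 FREE]
Op 6: c = malloc(3) -> c = 0; heap: [0-2 ALLOC][3-8 FREE][9-13 ALLOC][14-26 FREE]

Answer: [0-2 ALLOC][3-8 FREE][9-13 ALLOC][14-26 FREE]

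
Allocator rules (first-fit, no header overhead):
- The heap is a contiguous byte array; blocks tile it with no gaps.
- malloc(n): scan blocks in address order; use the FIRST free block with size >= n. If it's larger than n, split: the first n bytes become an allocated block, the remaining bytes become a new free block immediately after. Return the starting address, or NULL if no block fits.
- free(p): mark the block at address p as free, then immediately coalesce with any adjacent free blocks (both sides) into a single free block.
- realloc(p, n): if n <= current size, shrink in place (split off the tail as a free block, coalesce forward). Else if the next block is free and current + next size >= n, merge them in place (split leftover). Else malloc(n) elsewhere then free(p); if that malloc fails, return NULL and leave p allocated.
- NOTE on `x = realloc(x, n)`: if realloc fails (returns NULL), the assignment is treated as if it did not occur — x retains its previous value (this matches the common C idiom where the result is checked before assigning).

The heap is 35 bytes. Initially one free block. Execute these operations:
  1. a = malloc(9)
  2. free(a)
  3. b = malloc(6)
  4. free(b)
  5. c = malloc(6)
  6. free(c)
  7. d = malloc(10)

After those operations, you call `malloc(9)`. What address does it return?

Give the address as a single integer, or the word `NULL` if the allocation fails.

Op 1: a = malloc(9) -> a = 0; heap: [0-8 ALLOC][9-34 FREE]
Op 2: free(a) -> (freed a); heap: [0-34 FREE]
Op 3: b = malloc(6) -> b = 0; heap: [0-5 ALLOC][6-34 FREE]
Op 4: free(b) -> (freed b); heap: [0-34 FREE]
Op 5: c = malloc(6) -> c = 0; heap: [0-5 ALLOC][6-34 FREE]
Op 6: free(c) -> (freed c); heap: [0-34 FREE]
Op 7: d = malloc(10) -> d = 0; heap: [0-9 ALLOC][10-34 FREE]
malloc(9): first-fit scan over [0-9 ALLOC][10-34 FREE] -> 10

Answer: 10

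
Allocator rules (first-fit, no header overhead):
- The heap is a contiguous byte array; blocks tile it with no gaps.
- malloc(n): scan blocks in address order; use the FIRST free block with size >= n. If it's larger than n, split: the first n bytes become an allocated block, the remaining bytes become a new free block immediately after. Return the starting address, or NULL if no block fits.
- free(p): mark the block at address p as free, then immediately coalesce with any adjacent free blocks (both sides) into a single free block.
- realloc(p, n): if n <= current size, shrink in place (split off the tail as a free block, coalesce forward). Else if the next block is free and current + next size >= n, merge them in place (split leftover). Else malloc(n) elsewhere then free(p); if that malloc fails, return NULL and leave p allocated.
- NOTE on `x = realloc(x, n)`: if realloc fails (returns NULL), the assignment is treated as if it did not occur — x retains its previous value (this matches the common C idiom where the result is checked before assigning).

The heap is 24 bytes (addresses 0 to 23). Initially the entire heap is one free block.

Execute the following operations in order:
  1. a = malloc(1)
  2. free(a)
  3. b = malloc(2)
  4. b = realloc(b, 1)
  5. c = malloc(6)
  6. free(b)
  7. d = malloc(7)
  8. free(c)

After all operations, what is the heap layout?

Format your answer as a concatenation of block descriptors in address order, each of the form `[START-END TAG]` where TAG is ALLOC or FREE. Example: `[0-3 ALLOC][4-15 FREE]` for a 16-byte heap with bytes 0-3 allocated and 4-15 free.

Answer: [0-6 FREE][7-13 ALLOC][14-23 FREE]

Derivation:
Op 1: a = malloc(1) -> a = 0; heap: [0-0 ALLOC][1-23 FREE]
Op 2: free(a) -> (freed a); heap: [0-23 FREE]
Op 3: b = malloc(2) -> b = 0; heap: [0-1 ALLOC][2-23 FREE]
Op 4: b = realloc(b, 1) -> b = 0; heap: [0-0 ALLOC][1-23 FREE]
Op 5: c = malloc(6) -> c = 1; heap: [0-0 ALLOC][1-6 ALLOC][7-23 FREE]
Op 6: free(b) -> (freed b); heap: [0-0 FREE][1-6 ALLOC][7-23 FREE]
Op 7: d = malloc(7) -> d = 7; heap: [0-0 FREE][1-6 ALLOC][7-13 ALLOC][14-23 FREE]
Op 8: free(c) -> (freed c); heap: [0-6 FREE][7-13 ALLOC][14-23 FREE]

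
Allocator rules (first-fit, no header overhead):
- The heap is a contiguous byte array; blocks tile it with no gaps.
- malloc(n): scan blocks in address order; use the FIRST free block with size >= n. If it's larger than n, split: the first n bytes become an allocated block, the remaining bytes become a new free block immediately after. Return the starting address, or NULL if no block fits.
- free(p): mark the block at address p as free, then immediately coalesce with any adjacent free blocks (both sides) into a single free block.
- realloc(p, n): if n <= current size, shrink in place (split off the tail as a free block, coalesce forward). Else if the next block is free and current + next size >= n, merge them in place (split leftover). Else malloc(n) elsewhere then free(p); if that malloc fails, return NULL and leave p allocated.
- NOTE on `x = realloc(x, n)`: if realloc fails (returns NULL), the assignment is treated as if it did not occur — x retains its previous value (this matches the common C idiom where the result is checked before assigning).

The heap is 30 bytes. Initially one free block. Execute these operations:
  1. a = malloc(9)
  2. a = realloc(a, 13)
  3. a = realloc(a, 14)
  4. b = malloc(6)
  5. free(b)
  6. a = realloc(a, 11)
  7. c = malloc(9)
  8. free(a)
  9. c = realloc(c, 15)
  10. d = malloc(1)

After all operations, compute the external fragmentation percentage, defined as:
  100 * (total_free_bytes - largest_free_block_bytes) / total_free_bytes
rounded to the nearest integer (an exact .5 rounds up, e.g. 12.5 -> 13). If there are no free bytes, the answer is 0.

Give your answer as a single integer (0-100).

Op 1: a = malloc(9) -> a = 0; heap: [0-8 ALLOC][9-29 FREE]
Op 2: a = realloc(a, 13) -> a = 0; heap: [0-12 ALLOC][13-29 FREE]
Op 3: a = realloc(a, 14) -> a = 0; heap: [0-13 ALLOC][14-29 FREE]
Op 4: b = malloc(6) -> b = 14; heap: [0-13 ALLOC][14-19 ALLOC][20-29 FREE]
Op 5: free(b) -> (freed b); heap: [0-13 ALLOC][14-29 FREE]
Op 6: a = realloc(a, 11) -> a = 0; heap: [0-10 ALLOC][11-29 FREE]
Op 7: c = malloc(9) -> c = 11; heap: [0-10 ALLOC][11-19 ALLOC][20-29 FREE]
Op 8: free(a) -> (freed a); heap: [0-10 FREE][11-19 ALLOC][20-29 FREE]
Op 9: c = realloc(c, 15) -> c = 11; heap: [0-10 FREE][11-25 ALLOC][26-29 FREE]
Op 10: d = malloc(1) -> d = 0; heap: [0-0 ALLOC][1-10 FREE][11-25 ALLOC][26-29 FREE]
Free blocks: [10 4] total_free=14 largest=10 -> 100*(14-10)/14 = 400/14 ≈ 28.571 -> rounds to 29

Answer: 29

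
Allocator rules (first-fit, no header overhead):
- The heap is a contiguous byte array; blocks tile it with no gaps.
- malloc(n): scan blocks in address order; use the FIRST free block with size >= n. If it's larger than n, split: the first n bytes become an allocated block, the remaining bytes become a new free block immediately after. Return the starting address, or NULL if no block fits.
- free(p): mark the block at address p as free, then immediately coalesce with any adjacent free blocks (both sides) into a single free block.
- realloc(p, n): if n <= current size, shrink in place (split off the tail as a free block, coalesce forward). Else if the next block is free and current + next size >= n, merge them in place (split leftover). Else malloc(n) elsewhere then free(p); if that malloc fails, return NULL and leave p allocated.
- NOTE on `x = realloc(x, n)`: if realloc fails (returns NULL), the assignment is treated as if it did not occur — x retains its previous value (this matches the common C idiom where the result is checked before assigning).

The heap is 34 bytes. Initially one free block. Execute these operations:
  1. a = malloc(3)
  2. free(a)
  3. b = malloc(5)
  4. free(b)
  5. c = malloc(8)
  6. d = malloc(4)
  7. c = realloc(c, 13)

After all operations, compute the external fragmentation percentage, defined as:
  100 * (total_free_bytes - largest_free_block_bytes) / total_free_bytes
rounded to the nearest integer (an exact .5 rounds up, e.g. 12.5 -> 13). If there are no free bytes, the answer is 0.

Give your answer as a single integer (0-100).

Op 1: a = malloc(3) -> a = 0; heap: [0-2 ALLOC][3-33 FREE]
Op 2: free(a) -> (freed a); heap: [0-33 FREE]
Op 3: b = malloc(5) -> b = 0; heap: [0-4 ALLOC][5-33 FREE]
Op 4: free(b) -> (freed b); heap: [0-33 FREE]
Op 5: c = malloc(8) -> c = 0; heap: [0-7 ALLOC][8-33 FREE]
Op 6: d = malloc(4) -> d = 8; heap: [0-7 ALLOC][8-11 ALLOC][12-33 FREE]
Op 7: c = realloc(c, 13) -> c = 12; heap: [0-7 FREE][8-11 ALLOC][12-24 ALLOC][25-33 FREE]
Free blocks: [8 9] total_free=17 largest=9 -> 100*(17-9)/17 = 800/17 ≈ 47.059 -> rounds to 47

Answer: 47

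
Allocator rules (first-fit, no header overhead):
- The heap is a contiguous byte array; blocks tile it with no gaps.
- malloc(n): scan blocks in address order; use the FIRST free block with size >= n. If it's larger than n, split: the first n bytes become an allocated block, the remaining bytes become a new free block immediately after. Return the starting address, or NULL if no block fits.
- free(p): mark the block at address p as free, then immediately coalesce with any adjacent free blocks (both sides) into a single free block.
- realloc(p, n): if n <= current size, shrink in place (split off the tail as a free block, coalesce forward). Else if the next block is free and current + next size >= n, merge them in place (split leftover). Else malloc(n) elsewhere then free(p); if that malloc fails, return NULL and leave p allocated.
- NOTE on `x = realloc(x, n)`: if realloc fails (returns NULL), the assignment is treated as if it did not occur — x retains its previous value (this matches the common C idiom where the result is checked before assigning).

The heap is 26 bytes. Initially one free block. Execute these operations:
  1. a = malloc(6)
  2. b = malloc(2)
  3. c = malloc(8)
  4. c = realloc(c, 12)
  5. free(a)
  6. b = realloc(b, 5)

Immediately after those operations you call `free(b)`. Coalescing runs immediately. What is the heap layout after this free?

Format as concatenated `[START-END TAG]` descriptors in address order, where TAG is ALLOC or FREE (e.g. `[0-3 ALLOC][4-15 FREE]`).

Op 1: a = malloc(6) -> a = 0; heap: [0-5 ALLOC][6-25 FREE]
Op 2: b = malloc(2) -> b = 6; heap: [0-5 ALLOC][6-7 ALLOC][8-25 FREE]
Op 3: c = malloc(8) -> c = 8; heap: [0-5 ALLOC][6-7 ALLOC][8-15 ALLOC][16-25 FREE]
Op 4: c = realloc(c, 12) -> c = 8; heap: [0-5 ALLOC][6-7 ALLOC][8-19 ALLOC][20-25 FREE]
Op 5: free(a) -> (freed a); heap: [0-5 FREE][6-7 ALLOC][8-19 ALLOC][20-25 FREE]
Op 6: b = realloc(b, 5) -> b = 0; heap: [0-4 ALLOC][5-7 FREE][8-19 ALLOC][20-25 FREE]
free(b): b = 0 -> block [0-4 ALLOC]; mark free, coalesce with adjacent free neighbors -> [0-7 FREE][8-19 ALLOC][20-25 FREE]

Answer: [0-7 FREE][8-19 ALLOC][20-25 FREE]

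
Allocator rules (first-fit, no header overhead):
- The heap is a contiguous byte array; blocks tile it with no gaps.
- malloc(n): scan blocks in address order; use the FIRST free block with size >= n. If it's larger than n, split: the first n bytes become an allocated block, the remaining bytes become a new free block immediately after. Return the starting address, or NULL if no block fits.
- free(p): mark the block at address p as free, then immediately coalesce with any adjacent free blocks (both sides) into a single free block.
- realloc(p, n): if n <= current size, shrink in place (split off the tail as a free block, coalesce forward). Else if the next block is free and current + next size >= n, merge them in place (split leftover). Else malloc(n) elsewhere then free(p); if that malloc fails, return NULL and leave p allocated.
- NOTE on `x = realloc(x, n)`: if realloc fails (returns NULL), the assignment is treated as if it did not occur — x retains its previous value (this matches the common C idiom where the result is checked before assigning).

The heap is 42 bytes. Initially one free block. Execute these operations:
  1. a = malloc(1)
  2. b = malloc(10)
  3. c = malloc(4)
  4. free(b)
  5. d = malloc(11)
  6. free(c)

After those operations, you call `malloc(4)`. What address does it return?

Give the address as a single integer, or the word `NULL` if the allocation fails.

Op 1: a = malloc(1) -> a = 0; heap: [0-0 ALLOC][1-41 FREE]
Op 2: b = malloc(10) -> b = 1; heap: [0-0 ALLOC][1-10 ALLOC][11-41 FREE]
Op 3: c = malloc(4) -> c = 11; heap: [0-0 ALLOC][1-10 ALLOC][11-14 ALLOC][15-41 FREE]
Op 4: free(b) -> (freed b); heap: [0-0 ALLOC][1-10 FREE][11-14 ALLOC][15-41 FREE]
Op 5: d = malloc(11) -> d = 15; heap: [0-0 ALLOC][1-10 FREE][11-14 ALLOC][15-25 ALLOC][26-41 FREE]
Op 6: free(c) -> (freed c); heap: [0-0 ALLOC][1-14 FREE][15-25 ALLOC][26-41 FREE]
malloc(4): first-fit scan over [0-0 ALLOC][1-14 FREE][15-25 ALLOC][26-41 FREE] -> 1

Answer: 1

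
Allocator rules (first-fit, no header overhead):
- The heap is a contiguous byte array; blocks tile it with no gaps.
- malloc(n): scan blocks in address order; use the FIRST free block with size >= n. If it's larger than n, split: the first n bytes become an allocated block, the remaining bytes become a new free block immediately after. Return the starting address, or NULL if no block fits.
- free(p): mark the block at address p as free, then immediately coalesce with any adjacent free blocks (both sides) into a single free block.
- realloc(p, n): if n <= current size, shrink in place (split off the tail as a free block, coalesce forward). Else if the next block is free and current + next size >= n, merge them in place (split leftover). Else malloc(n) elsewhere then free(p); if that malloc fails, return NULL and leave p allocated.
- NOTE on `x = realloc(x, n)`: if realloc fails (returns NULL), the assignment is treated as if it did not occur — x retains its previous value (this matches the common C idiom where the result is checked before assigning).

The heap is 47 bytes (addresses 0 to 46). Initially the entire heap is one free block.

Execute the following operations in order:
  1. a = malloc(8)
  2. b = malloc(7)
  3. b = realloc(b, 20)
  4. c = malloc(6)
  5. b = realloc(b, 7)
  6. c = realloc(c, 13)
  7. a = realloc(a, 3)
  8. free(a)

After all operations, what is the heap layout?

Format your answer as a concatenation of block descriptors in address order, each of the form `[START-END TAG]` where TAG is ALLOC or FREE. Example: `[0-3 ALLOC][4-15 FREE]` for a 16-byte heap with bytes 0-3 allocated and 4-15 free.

Op 1: a = malloc(8) -> a = 0; heap: [0-7 ALLOC][8-46 FREE]
Op 2: b = malloc(7) -> b = 8; heap: [0-7 ALLOC][8-14 ALLOC][15-46 FREE]
Op 3: b = realloc(b, 20) -> b = 8; heap: [0-7 ALLOC][8-27 ALLOC][28-46 FREE]
Op 4: c = malloc(6) -> c = 28; heap: [0-7 ALLOC][8-27 ALLOC][28-33 ALLOC][34-46 FREE]
Op 5: b = realloc(b, 7) -> b = 8; heap: [0-7 ALLOC][8-14 ALLOC][15-27 FREE][28-33 ALLOC][34-46 FREE]
Op 6: c = realloc(c, 13) -> c = 28; heap: [0-7 ALLOC][8-14 ALLOC][15-27 FREE][28-40 ALLOC][41-46 FREE]
Op 7: a = realloc(a, 3) -> a = 0; heap: [0-2 ALLOC][3-7 FREE][8-14 ALLOC][15-27 FREE][28-40 ALLOC][41-46 FREE]
Op 8: free(a) -> (freed a); heap: [0-7 FREE][8-14 ALLOC][15-27 FREE][28-40 ALLOC][41-46 FREE]

Answer: [0-7 FREE][8-14 ALLOC][15-27 FREE][28-40 ALLOC][41-46 FREE]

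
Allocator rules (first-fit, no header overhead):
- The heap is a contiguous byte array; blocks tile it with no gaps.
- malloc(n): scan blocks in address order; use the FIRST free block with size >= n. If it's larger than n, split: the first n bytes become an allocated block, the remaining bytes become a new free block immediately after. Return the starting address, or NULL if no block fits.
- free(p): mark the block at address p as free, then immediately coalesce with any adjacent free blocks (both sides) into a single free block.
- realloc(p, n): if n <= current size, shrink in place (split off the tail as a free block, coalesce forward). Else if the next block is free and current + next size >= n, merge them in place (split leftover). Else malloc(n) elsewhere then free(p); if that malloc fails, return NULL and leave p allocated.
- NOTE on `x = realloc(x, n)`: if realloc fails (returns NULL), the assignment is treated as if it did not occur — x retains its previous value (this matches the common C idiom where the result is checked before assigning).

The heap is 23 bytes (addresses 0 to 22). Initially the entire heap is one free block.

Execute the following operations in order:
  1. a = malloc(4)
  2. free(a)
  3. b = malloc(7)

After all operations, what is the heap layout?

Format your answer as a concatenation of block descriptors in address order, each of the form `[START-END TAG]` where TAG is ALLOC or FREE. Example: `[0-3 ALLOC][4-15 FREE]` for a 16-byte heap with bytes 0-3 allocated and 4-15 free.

Op 1: a = malloc(4) -> a = 0; heap: [0-3 ALLOC][4-22 FREE]
Op 2: free(a) -> (freed a); heap: [0-22 FREE]
Op 3: b = malloc(7) -> b = 0; heap: [0-6 ALLOC][7-22 FREE]

Answer: [0-6 ALLOC][7-22 FREE]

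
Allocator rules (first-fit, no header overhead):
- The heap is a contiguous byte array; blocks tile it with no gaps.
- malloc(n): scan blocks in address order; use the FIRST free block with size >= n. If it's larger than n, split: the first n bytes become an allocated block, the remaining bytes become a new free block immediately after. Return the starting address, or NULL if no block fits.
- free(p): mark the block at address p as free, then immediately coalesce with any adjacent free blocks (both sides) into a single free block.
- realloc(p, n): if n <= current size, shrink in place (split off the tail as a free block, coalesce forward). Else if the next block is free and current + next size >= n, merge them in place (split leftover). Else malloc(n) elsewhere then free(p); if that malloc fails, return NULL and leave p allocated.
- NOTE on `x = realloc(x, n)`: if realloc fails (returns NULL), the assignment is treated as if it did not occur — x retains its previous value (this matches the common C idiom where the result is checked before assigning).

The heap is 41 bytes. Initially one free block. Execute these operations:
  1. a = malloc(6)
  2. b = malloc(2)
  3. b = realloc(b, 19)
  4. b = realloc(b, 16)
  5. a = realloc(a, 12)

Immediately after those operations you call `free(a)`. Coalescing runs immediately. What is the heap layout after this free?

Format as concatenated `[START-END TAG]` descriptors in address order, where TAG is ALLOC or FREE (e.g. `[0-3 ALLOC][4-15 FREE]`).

Op 1: a = malloc(6) -> a = 0; heap: [0-5 ALLOC][6-40 FREE]
Op 2: b = malloc(2) -> b = 6; heap: [0-5 ALLOC][6-7 ALLOC][8-40 FREE]
Op 3: b = realloc(b, 19) -> b = 6; heap: [0-5 ALLOC][6-24 ALLOC][25-40 FREE]
Op 4: b = realloc(b, 16) -> b = 6; heap: [0-5 ALLOC][6-21 ALLOC][22-40 FREE]
Op 5: a = realloc(a, 12) -> a = 22; heap: [0-5 FREE][6-21 ALLOC][22-33 ALLOC][34-40 FREE]
free(a): a = 22 -> block [22-33 ALLOC]; mark free, coalesce with adjacent free neighbors -> [0-5 FREE][6-21 ALLOC][22-40 FREE]

Answer: [0-5 FREE][6-21 ALLOC][22-40 FREE]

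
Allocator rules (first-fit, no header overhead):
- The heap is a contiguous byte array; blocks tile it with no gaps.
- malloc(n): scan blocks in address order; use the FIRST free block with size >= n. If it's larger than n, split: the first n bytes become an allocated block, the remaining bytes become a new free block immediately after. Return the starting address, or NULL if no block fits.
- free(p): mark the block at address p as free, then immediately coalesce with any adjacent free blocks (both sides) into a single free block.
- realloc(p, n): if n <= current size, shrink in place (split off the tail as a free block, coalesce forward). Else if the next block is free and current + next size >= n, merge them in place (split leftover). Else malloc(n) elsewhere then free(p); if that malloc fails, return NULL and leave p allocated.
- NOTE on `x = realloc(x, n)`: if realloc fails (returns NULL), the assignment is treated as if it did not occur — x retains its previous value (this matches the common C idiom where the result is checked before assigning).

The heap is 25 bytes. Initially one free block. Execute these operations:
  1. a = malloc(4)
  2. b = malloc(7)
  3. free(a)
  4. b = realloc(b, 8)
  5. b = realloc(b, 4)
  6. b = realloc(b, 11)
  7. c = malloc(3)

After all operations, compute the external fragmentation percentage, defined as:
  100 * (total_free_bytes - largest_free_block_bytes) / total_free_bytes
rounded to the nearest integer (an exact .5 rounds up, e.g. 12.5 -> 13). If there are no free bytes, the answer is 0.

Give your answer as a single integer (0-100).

Answer: 9

Derivation:
Op 1: a = malloc(4) -> a = 0; heap: [0-3 ALLOC][4-24 FREE]
Op 2: b = malloc(7) -> b = 4; heap: [0-3 ALLOC][4-10 ALLOC][11-24 FREE]
Op 3: free(a) -> (freed a); heap: [0-3 FREE][4-10 ALLOC][11-24 FREE]
Op 4: b = realloc(b, 8) -> b = 4; heap: [0-3 FREE][4-11 ALLOC][12-24 FREE]
Op 5: b = realloc(b, 4) -> b = 4; heap: [0-3 FREE][4-7 ALLOC][8-24 FREE]
Op 6: b = realloc(b, 11) -> b = 4; heap: [0-3 FREE][4-14 ALLOC][15-24 FREE]
Op 7: c = malloc(3) -> c = 0; heap: [0-2 ALLOC][3-3 FREE][4-14 ALLOC][15-24 FREE]
Free blocks: [1 10] total_free=11 largest=10 -> 100*(11-10)/11 = 100/11 ≈ 9.091 -> rounds to 9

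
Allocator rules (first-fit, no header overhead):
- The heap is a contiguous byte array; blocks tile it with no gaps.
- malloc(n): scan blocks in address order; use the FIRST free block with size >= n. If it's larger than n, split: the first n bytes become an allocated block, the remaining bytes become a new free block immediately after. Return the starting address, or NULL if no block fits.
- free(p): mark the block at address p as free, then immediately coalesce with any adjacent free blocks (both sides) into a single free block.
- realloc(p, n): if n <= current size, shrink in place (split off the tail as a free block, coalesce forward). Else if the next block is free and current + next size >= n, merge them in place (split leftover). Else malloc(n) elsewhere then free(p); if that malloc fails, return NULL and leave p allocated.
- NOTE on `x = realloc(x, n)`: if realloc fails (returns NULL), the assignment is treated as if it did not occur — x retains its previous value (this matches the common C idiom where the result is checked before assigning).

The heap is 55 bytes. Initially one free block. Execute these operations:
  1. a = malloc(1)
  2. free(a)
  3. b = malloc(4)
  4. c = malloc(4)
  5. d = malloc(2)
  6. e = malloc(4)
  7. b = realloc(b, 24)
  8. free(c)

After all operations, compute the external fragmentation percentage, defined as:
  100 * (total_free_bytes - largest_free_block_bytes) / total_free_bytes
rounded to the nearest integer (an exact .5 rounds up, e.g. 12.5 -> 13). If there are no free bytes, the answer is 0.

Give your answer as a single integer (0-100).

Answer: 32

Derivation:
Op 1: a = malloc(1) -> a = 0; heap: [0-0 ALLOC][1-54 FREE]
Op 2: free(a) -> (freed a); heap: [0-54 FREE]
Op 3: b = malloc(4) -> b = 0; heap: [0-3 ALLOC][4-54 FREE]
Op 4: c = malloc(4) -> c = 4; heap: [0-3 ALLOC][4-7 ALLOC][8-54 FREE]
Op 5: d = malloc(2) -> d = 8; heap: [0-3 ALLOC][4-7 ALLOC][8-9 ALLOC][10-54 FREE]
Op 6: e = malloc(4) -> e = 10; heap: [0-3 ALLOC][4-7 ALLOC][8-9 ALLOC][10-13 ALLOC][14-54 FREE]
Op 7: b = realloc(b, 24) -> b = 14; heap: [0-3 FREE][4-7 ALLOC][8-9 ALLOC][10-13 ALLOC][14-37 ALLOC][38-54 FREE]
Op 8: free(c) -> (freed c); heap: [0-7 FREE][8-9 ALLOC][10-13 ALLOC][14-37 ALLOC][38-54 FREE]
Free blocks: [8 17] total_free=25 largest=17 -> 100*(25-17)/25 = 800/25 = 32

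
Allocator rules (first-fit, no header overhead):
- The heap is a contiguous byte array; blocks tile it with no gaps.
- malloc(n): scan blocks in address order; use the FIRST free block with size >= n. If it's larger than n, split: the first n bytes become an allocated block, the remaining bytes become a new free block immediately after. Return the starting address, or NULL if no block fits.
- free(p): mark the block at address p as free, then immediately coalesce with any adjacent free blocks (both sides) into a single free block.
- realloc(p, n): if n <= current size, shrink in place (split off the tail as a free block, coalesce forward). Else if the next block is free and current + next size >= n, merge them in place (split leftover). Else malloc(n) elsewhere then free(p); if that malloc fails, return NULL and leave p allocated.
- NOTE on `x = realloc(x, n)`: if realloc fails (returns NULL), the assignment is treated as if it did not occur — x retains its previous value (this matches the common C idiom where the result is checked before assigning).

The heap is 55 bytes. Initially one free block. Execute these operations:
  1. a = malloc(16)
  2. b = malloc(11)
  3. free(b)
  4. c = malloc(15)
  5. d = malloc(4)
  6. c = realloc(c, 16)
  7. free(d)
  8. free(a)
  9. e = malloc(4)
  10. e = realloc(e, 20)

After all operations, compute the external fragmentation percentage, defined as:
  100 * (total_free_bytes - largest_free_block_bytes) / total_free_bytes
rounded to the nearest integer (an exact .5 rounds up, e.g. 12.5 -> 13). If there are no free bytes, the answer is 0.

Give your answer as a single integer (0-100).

Answer: 21

Derivation:
Op 1: a = malloc(16) -> a = 0; heap: [0-15 ALLOC][16-54 FREE]
Op 2: b = malloc(11) -> b = 16; heap: [0-15 ALLOC][16-26 ALLOC][27-54 FREE]
Op 3: free(b) -> (freed b); heap: [0-15 ALLOC][16-54 FREE]
Op 4: c = malloc(15) -> c = 16; heap: [0-15 ALLOC][16-30 ALLOC][31-54 FREE]
Op 5: d = malloc(4) -> d = 31; heap: [0-15 ALLOC][16-30 ALLOC][31-34 ALLOC][35-54 FREE]
Op 6: c = realloc(c, 16) -> c = 35; heap: [0-15 ALLOC][16-30 FREE][31-34 ALLOC][35-50 ALLOC][51-54 FREE]
Op 7: free(d) -> (freed d); heap: [0-15 ALLOC][16-34 FREE][35-50 ALLOC][51-54 FREE]
Op 8: free(a) -> (freed a); heap: [0-34 FREE][35-50 ALLOC][51-54 FREE]
Op 9: e = malloc(4) -> e = 0; heap: [0-3 ALLOC][4-34 FREE][35-50 ALLOC][51-54 FREE]
Op 10: e = realloc(e, 20) -> e = 0; heap: [0-19 ALLOC][20-34 FREE][35-50 ALLOC][51-54 FREE]
Free blocks: [15 4] total_free=19 largest=15 -> 100*(19-15)/19 = 400/19 ≈ 21.053 -> rounds to 21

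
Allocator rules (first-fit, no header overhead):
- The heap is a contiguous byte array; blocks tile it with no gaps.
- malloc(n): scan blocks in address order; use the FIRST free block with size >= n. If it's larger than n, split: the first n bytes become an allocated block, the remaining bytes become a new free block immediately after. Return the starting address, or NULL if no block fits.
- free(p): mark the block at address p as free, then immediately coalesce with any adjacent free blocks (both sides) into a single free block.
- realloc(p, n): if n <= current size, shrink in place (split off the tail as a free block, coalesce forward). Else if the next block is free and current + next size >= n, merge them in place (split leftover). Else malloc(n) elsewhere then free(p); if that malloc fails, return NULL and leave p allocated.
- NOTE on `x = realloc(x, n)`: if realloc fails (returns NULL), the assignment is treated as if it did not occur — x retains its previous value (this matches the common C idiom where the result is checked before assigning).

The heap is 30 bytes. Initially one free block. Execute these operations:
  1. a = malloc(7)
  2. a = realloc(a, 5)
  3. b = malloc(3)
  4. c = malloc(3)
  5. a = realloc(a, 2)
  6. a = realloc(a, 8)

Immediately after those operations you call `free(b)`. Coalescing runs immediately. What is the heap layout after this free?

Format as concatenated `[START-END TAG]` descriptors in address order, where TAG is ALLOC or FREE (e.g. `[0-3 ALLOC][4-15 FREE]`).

Op 1: a = malloc(7) -> a = 0; heap: [0-6 ALLOC][7-29 FREE]
Op 2: a = realloc(a, 5) -> a = 0; heap: [0-4 ALLOC][5-29 FREE]
Op 3: b = malloc(3) -> b = 5; heap: [0-4 ALLOC][5-7 ALLOC][8-29 FREE]
Op 4: c = malloc(3) -> c = 8; heap: [0-4 ALLOC][5-7 ALLOC][8-10 ALLOC][11-29 FREE]
Op 5: a = realloc(a, 2) -> a = 0; heap: [0-1 ALLOC][2-4 FREE][5-7 ALLOC][8-10 ALLOC][11-29 FREE]
Op 6: a = realloc(a, 8) -> a = 11; heap: [0-4 FREE][5-7 ALLOC][8-10 ALLOC][11-18 ALLOC][19-29 FREE]
free(b): b = 5 -> block [5-7 ALLOC]; mark free, coalesce with adjacent free neighbors -> [0-7 FREE][8-10 ALLOC][11-18 ALLOC][19-29 FREE]

Answer: [0-7 FREE][8-10 ALLOC][11-18 ALLOC][19-29 FREE]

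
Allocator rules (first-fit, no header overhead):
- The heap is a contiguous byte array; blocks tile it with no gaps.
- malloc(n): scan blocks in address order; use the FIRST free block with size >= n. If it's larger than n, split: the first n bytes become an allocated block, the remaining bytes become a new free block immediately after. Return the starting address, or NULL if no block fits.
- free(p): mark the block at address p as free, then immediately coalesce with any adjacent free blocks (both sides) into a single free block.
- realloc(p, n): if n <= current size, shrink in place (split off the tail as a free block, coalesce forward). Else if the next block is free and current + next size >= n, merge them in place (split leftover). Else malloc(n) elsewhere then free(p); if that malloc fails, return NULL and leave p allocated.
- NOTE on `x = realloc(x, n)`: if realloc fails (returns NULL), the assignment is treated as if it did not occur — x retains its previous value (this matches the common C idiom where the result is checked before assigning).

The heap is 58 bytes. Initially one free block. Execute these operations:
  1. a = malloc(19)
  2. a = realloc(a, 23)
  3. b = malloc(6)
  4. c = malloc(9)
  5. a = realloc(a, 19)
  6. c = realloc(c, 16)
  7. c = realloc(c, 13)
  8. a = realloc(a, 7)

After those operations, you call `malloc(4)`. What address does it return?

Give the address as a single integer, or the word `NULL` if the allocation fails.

Op 1: a = malloc(19) -> a = 0; heap: [0-18 ALLOC][19-57 FREE]
Op 2: a = realloc(a, 23) -> a = 0; heap: [0-22 ALLOC][23-57 FREE]
Op 3: b = malloc(6) -> b = 23; heap: [0-22 ALLOC][23-28 ALLOC][29-57 FREE]
Op 4: c = malloc(9) -> c = 29; heap: [0-22 ALLOC][23-28 ALLOC][29-37 ALLOC][38-57 FREE]
Op 5: a = realloc(a, 19) -> a = 0; heap: [0-18 ALLOC][19-22 FREE][23-28 ALLOC][29-37 ALLOC][38-57 FREE]
Op 6: c = realloc(c, 16) -> c = 29; heap: [0-18 ALLOC][19-22 FREE][23-28 ALLOC][29-44 ALLOC][45-57 FREE]
Op 7: c = realloc(c, 13) -> c = 29; heap: [0-18 ALLOC][19-22 FREE][23-28 ALLOC][29-41 ALLOC][42-57 FREE]
Op 8: a = realloc(a, 7) -> a = 0; heap: [0-6 ALLOC][7-22 FREE][23-28 ALLOC][29-41 ALLOC][42-57 FREE]
malloc(4): first-fit scan over [0-6 ALLOC][7-22 FREE][23-28 ALLOC][29-41 ALLOC][42-57 FREE] -> 7

Answer: 7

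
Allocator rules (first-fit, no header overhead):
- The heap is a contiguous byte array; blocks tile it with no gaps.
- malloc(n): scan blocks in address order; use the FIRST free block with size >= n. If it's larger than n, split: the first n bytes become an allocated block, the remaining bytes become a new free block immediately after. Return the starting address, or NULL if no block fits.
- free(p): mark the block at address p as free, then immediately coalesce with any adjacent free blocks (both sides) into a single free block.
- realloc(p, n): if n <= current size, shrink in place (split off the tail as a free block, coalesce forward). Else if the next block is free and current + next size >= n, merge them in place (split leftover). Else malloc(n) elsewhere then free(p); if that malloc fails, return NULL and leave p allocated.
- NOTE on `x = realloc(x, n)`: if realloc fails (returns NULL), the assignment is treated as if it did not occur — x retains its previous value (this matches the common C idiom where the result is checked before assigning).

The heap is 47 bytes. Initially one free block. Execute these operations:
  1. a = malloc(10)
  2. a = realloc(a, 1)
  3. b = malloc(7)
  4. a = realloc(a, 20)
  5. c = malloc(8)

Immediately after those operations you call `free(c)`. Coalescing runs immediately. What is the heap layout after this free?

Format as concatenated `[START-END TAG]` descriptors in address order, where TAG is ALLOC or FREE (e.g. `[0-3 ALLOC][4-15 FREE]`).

Answer: [0-0 FREE][1-7 ALLOC][8-27 ALLOC][28-46 FREE]

Derivation:
Op 1: a = malloc(10) -> a = 0; heap: [0-9 ALLOC][10-46 FREE]
Op 2: a = realloc(a, 1) -> a = 0; heap: [0-0 ALLOC][1-46 FREE]
Op 3: b = malloc(7) -> b = 1; heap: [0-0 ALLOC][1-7 ALLOC][8-46 FREE]
Op 4: a = realloc(a, 20) -> a = 8; heap: [0-0 FREE][1-7 ALLOC][8-27 ALLOC][28-46 FREE]
Op 5: c = malloc(8) -> c = 28; heap: [0-0 FREE][1-7 ALLOC][8-27 ALLOC][28-35 ALLOC][36-46 FREE]
free(c): c = 28 -> block [28-35 ALLOC]; mark free, coalesce with adjacent free neighbors -> [0-0 FREE][1-7 ALLOC][8-27 ALLOC][28-46 FREE]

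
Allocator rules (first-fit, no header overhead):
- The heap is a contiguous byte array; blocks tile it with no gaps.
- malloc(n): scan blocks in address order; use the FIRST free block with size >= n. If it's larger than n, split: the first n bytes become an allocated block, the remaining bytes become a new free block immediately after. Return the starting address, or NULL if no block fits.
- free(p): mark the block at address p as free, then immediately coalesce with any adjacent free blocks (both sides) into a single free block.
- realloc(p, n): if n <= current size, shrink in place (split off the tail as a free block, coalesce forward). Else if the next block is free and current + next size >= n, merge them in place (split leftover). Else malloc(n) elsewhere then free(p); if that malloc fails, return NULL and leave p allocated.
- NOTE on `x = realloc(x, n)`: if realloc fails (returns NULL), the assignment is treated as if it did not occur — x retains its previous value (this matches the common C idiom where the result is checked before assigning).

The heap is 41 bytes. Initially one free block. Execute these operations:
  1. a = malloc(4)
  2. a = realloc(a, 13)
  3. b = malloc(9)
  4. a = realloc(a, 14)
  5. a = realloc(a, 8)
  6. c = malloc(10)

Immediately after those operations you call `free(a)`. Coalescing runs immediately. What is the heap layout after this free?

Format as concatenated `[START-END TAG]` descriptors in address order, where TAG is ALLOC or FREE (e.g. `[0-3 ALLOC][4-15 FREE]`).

Op 1: a = malloc(4) -> a = 0; heap: [0-3 ALLOC][4-40 FREE]
Op 2: a = realloc(a, 13) -> a = 0; heap: [0-12 ALLOC][13-40 FREE]
Op 3: b = malloc(9) -> b = 13; heap: [0-12 ALLOC][13-21 ALLOC][22-40 FREE]
Op 4: a = realloc(a, 14) -> a = 22; heap: [0-12 FREE][13-21 ALLOC][22-35 ALLOC][36-40 FREE]
Op 5: a = realloc(a, 8) -> a = 22; heap: [0-12 FREE][13-21 ALLOC][22-29 ALLOC][30-40 FREE]
Op 6: c = malloc(10) -> c = 0; heap: [0-9 ALLOC][10-12 FREE][13-21 ALLOC][22-29 ALLOC][30-40 FREE]
free(a): a = 22 -> block [22-29 ALLOC]; mark free, coalesce with adjacent free neighbors -> [0-9 ALLOC][10-12 FREE][13-21 ALLOC][22-40 FREE]

Answer: [0-9 ALLOC][10-12 FREE][13-21 ALLOC][22-40 FREE]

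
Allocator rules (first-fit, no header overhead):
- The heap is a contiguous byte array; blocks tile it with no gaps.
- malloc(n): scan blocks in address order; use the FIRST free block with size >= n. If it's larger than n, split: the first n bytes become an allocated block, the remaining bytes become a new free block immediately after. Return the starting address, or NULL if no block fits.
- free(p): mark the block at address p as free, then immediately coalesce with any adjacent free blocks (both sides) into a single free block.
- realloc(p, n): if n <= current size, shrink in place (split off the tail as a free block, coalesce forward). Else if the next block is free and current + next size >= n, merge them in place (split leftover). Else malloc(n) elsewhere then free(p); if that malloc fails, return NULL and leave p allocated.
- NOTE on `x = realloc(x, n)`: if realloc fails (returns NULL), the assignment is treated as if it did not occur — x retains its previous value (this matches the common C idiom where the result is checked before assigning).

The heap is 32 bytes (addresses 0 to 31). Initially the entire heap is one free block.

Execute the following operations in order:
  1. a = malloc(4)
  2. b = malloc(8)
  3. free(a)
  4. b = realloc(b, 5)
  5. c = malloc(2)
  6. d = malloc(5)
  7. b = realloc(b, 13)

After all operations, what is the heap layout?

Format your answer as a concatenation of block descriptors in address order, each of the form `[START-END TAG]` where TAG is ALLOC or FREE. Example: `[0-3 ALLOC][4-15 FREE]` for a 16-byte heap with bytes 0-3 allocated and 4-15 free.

Answer: [0-1 ALLOC][2-8 FREE][9-13 ALLOC][14-26 ALLOC][27-31 FREE]

Derivation:
Op 1: a = malloc(4) -> a = 0; heap: [0-3 ALLOC][4-31 FREE]
Op 2: b = malloc(8) -> b = 4; heap: [0-3 ALLOC][4-11 ALLOC][12-31 FREE]
Op 3: free(a) -> (freed a); heap: [0-3 FREE][4-11 ALLOC][12-31 FREE]
Op 4: b = realloc(b, 5) -> b = 4; heap: [0-3 FREE][4-8 ALLOC][9-31 FREE]
Op 5: c = malloc(2) -> c = 0; heap: [0-1 ALLOC][2-3 FREE][4-8 ALLOC][9-31 FREE]
Op 6: d = malloc(5) -> d = 9; heap: [0-1 ALLOC][2-3 FREE][4-8 ALLOC][9-13 ALLOC][14-31 FREE]
Op 7: b = realloc(b, 13) -> b = 14; heap: [0-1 ALLOC][2-8 FREE][9-13 ALLOC][14-26 ALLOC][27-31 FREE]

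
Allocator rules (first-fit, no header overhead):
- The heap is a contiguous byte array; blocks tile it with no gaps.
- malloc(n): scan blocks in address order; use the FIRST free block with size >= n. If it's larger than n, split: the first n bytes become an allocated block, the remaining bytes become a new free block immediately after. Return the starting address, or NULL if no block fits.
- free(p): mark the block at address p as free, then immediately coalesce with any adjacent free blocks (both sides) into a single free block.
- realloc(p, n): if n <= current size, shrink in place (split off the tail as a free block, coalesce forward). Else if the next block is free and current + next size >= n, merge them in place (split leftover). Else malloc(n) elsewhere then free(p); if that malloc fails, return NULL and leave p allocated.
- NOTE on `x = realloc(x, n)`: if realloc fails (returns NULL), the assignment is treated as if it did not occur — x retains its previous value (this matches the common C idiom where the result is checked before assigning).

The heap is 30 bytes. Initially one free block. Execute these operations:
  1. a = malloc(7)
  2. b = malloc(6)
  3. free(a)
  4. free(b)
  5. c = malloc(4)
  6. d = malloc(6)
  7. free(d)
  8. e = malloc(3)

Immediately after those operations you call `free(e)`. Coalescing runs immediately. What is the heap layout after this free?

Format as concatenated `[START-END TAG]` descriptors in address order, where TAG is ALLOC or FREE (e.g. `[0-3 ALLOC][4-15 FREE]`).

Op 1: a = malloc(7) -> a = 0; heap: [0-6 ALLOC][7-29 FREE]
Op 2: b = malloc(6) -> b = 7; heap: [0-6 ALLOC][7-12 ALLOC][13-29 FREE]
Op 3: free(a) -> (freed a); heap: [0-6 FREE][7-12 ALLOC][13-29 FREE]
Op 4: free(b) -> (freed b); heap: [0-29 FREE]
Op 5: c = malloc(4) -> c = 0; heap: [0-3 ALLOC][4-29 FREE]
Op 6: d = malloc(6) -> d = 4; heap: [0-3 ALLOC][4-9 ALLOC][10-29 FREE]
Op 7: free(d) -> (freed d); heap: [0-3 ALLOC][4-29 FREE]
Op 8: e = malloc(3) -> e = 4; heap: [0-3 ALLOC][4-6 ALLOC][7-29 FREE]
free(e): e = 4 -> block [4-6 ALLOC]; mark free, coalesce with adjacent free neighbors -> [0-3 ALLOC][4-29 FREE]

Answer: [0-3 ALLOC][4-29 FREE]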